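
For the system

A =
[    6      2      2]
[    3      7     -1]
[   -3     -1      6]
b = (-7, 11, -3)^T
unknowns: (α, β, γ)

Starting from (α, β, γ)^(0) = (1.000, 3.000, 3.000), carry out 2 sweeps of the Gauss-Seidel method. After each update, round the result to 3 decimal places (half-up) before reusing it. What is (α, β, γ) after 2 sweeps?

(-1.778, 2.116, -1.036)

Iteration 1:
  α = (-7 - (2)·3.000 - (2)·3.000) / (6) = -3.167
  β = (11 - (3)·-3.167 - (-1)·3.000) / (7) = 3.357
  γ = (-3 - (-3)·-3.167 - (-1)·3.357) / (6) = -1.524
Iteration 2:
  α = (-7 - (2)·3.357 - (2)·-1.524) / (6) = -1.778
  β = (11 - (3)·-1.778 - (-1)·-1.524) / (7) = 2.116
  γ = (-3 - (-3)·-1.778 - (-1)·2.116) / (6) = -1.036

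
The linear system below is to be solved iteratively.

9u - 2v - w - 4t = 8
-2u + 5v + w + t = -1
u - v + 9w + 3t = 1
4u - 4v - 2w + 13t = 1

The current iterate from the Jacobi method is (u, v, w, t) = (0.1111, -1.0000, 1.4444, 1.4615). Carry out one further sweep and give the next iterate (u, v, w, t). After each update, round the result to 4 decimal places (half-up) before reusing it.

One sweep:
  u = (8 - (-2)·-1.0000 - (-1)·1.4444 - (-4)·1.4615) / (9) = 1.4767
  v = (-1 - (-2)·0.1111 - (1)·1.4444 - (1)·1.4615) / (5) = -0.7367
  w = (1 - (1)·0.1111 - (-1)·-1.0000 - (3)·1.4615) / (9) = -0.4995
  t = (1 - (4)·0.1111 - (-4)·-1.0000 - (-2)·1.4444) / (13) = -0.0427

(1.4767, -0.7367, -0.4995, -0.0427)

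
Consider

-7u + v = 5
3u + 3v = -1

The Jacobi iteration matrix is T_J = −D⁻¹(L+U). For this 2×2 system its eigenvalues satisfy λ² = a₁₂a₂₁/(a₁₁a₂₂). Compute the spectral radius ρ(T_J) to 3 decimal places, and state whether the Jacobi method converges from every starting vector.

0.378

a₁₂a₂₁/(a₁₁a₂₂) = (1)·(3) / ((-7)·(3)) = -0.142857
ρ = √|-0.142857| = √0.142857 = 0.378
ρ < 1, so Jacobi converges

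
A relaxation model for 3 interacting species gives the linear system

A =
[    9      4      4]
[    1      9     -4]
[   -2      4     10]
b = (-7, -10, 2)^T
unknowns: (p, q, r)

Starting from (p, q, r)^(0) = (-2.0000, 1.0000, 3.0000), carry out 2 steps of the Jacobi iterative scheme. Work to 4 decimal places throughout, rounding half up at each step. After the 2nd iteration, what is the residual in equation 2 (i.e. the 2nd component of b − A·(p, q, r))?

Iteration 1:
  p = (-7 - (4)·1.0000 - (4)·3.0000) / (9) = -2.5556
  q = (-10 - (1)·-2.0000 - (-4)·3.0000) / (9) = 0.4444
  r = (2 - (-2)·-2.0000 - (4)·1.0000) / (10) = -0.6000
Iteration 2:
  p = (-7 - (4)·0.4444 - (4)·-0.6000) / (9) = -0.7086
  q = (-10 - (1)·-2.5556 - (-4)·-0.6000) / (9) = -1.0938
  r = (2 - (-2)·-2.5556 - (4)·0.4444) / (10) = -0.4889
Residual b − A·x = (5.7082, -1.4028, 9.8470)

-1.4028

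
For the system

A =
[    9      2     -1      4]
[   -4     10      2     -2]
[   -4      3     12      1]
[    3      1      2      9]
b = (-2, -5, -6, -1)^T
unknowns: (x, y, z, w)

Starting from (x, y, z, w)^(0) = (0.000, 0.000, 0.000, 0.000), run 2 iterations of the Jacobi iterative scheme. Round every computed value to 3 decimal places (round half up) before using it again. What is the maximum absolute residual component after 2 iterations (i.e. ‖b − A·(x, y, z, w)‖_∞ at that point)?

0.885

Iteration 1:
  x = (-2 - (2)·0.000 - (-1)·0.000 - (4)·0.000) / (9) = -0.222
  y = (-5 - (-4)·0.000 - (2)·0.000 - (-2)·0.000) / (10) = -0.500
  z = (-6 - (-4)·0.000 - (3)·0.000 - (1)·0.000) / (12) = -0.500
  w = (-1 - (3)·0.000 - (1)·0.000 - (2)·0.000) / (9) = -0.111
Iteration 2:
  x = (-2 - (2)·-0.500 - (-1)·-0.500 - (4)·-0.111) / (9) = -0.117
  y = (-5 - (-4)·-0.222 - (2)·-0.500 - (-2)·-0.111) / (10) = -0.511
  z = (-6 - (-4)·-0.222 - (3)·-0.500 - (1)·-0.111) / (12) = -0.440
  w = (-1 - (3)·-0.222 - (1)·-0.500 - (2)·-0.500) / (9) = 0.130
Residual b − A·x = (-0.885, 0.782, 0.215, -0.428); ∞-norm = 0.885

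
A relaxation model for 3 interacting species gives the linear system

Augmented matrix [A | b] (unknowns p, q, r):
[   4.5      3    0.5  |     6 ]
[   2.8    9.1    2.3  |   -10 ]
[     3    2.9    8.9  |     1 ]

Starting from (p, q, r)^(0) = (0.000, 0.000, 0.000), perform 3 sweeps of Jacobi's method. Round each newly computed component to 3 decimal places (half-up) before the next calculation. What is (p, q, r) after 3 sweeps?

(2.356, -1.736, -0.079)

Iteration 1:
  p = (6 - (3)·0.000 - (0.5)·0.000) / (4.5) = 1.333
  q = (-10 - (2.8)·0.000 - (2.3)·0.000) / (9.1) = -1.099
  r = (1 - (3)·0.000 - (2.9)·0.000) / (8.9) = 0.112
Iteration 2:
  p = (6 - (3)·-1.099 - (0.5)·0.112) / (4.5) = 2.054
  q = (-10 - (2.8)·1.333 - (2.3)·0.112) / (9.1) = -1.537
  r = (1 - (3)·1.333 - (2.9)·-1.099) / (8.9) = 0.021
Iteration 3:
  p = (6 - (3)·-1.537 - (0.5)·0.021) / (4.5) = 2.356
  q = (-10 - (2.8)·2.054 - (2.3)·0.021) / (9.1) = -1.736
  r = (1 - (3)·2.054 - (2.9)·-1.537) / (8.9) = -0.079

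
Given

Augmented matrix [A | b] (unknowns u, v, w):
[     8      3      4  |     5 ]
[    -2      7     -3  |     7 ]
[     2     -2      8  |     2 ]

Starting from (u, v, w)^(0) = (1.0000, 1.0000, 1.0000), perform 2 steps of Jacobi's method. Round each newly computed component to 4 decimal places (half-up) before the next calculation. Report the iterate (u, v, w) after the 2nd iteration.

(-0.1429, 1.0357, 0.7411)

Iteration 1:
  u = (5 - (3)·1.0000 - (4)·1.0000) / (8) = -0.2500
  v = (7 - (-2)·1.0000 - (-3)·1.0000) / (7) = 1.7143
  w = (2 - (2)·1.0000 - (-2)·1.0000) / (8) = 0.2500
Iteration 2:
  u = (5 - (3)·1.7143 - (4)·0.2500) / (8) = -0.1429
  v = (7 - (-2)·-0.2500 - (-3)·0.2500) / (7) = 1.0357
  w = (2 - (2)·-0.2500 - (-2)·1.7143) / (8) = 0.7411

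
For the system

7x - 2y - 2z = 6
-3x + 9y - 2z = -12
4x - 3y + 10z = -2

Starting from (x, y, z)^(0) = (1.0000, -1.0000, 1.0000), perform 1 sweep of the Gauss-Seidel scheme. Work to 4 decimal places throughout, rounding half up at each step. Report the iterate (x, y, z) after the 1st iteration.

(0.8571, -0.8254, -0.7905)

Iteration 1:
  x = (6 - (-2)·-1.0000 - (-2)·1.0000) / (7) = 0.8571
  y = (-12 - (-3)·0.8571 - (-2)·1.0000) / (9) = -0.8254
  z = (-2 - (4)·0.8571 - (-3)·-0.8254) / (10) = -0.7905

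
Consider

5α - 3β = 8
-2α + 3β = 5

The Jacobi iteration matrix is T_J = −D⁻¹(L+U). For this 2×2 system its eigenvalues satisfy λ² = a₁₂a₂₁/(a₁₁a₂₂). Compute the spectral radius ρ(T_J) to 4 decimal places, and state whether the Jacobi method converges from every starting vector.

a₁₂a₂₁/(a₁₁a₂₂) = (-3)·(-2) / ((5)·(3)) = 0.400000
ρ = √|0.400000| = √0.400000 = 0.6325
ρ < 1, so Jacobi converges

0.6325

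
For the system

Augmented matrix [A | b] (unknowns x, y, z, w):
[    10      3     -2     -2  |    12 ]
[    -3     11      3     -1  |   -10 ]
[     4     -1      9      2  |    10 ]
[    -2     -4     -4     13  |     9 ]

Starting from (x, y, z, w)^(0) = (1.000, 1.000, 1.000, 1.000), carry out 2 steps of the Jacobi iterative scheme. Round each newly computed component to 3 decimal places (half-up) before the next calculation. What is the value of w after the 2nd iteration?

Iteration 1:
  x = (12 - (3)·1.000 - (-2)·1.000 - (-2)·1.000) / (10) = 1.300
  y = (-10 - (-3)·1.000 - (3)·1.000 - (-1)·1.000) / (11) = -0.818
  z = (10 - (4)·1.000 - (-1)·1.000 - (2)·1.000) / (9) = 0.556
  w = (9 - (-2)·1.000 - (-4)·1.000 - (-4)·1.000) / (13) = 1.462
Iteration 2:
  x = (12 - (3)·-0.818 - (-2)·0.556 - (-2)·1.462) / (10) = 1.849
  y = (-10 - (-3)·1.300 - (3)·0.556 - (-1)·1.462) / (11) = -0.573
  z = (10 - (4)·1.300 - (-1)·-0.818 - (2)·1.462) / (9) = 0.118
  w = (9 - (-2)·1.300 - (-4)·-0.818 - (-4)·0.556) / (13) = 0.812

0.812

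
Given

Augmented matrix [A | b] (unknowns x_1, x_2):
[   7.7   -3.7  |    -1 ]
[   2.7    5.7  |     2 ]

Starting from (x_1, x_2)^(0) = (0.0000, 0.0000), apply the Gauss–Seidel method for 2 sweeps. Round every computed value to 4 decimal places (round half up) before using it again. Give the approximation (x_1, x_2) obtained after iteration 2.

(0.0683, 0.3185)

Iteration 1:
  x_1 = (-1 - (-3.7)·0.0000) / (7.7) = -0.1299
  x_2 = (2 - (2.7)·-0.1299) / (5.7) = 0.4124
Iteration 2:
  x_1 = (-1 - (-3.7)·0.4124) / (7.7) = 0.0683
  x_2 = (2 - (2.7)·0.0683) / (5.7) = 0.3185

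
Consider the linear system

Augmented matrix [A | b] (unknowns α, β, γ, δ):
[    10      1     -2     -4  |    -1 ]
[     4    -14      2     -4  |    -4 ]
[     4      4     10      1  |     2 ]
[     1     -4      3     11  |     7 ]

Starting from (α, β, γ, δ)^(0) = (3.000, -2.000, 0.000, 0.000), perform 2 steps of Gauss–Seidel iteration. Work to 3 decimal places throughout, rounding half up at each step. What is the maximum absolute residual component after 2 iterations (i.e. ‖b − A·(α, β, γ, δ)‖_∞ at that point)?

0.218

Iteration 1:
  α = (-1 - (1)·-2.000 - (-2)·0.000 - (-4)·0.000) / (10) = 0.100
  β = (-4 - (4)·0.100 - (2)·0.000 - (-4)·0.000) / (-14) = 0.314
  γ = (2 - (4)·0.100 - (4)·0.314 - (1)·0.000) / (10) = 0.034
  δ = (7 - (1)·0.100 - (-4)·0.314 - (3)·0.034) / (11) = 0.732
Iteration 2:
  α = (-1 - (1)·0.314 - (-2)·0.034 - (-4)·0.732) / (10) = 0.168
  β = (-4 - (4)·0.168 - (2)·0.034 - (-4)·0.732) / (-14) = 0.129
  γ = (2 - (4)·0.168 - (4)·0.129 - (1)·0.732) / (10) = 0.008
  δ = (7 - (1)·0.168 - (-4)·0.129 - (3)·0.008) / (11) = 0.666
Residual b − A·x = (-0.129, -0.218, 0.066, -0.002); ∞-norm = 0.218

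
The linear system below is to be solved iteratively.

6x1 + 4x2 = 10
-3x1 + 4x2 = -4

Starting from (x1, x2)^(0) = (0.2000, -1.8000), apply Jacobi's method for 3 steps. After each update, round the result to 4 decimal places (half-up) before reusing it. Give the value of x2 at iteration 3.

0.6750

Iteration 1:
  x1 = (10 - (4)·-1.8000) / (6) = 2.8667
  x2 = (-4 - (-3)·0.2000) / (4) = -0.8500
Iteration 2:
  x1 = (10 - (4)·-0.8500) / (6) = 2.2333
  x2 = (-4 - (-3)·2.8667) / (4) = 1.1500
Iteration 3:
  x1 = (10 - (4)·1.1500) / (6) = 0.9000
  x2 = (-4 - (-3)·2.2333) / (4) = 0.6750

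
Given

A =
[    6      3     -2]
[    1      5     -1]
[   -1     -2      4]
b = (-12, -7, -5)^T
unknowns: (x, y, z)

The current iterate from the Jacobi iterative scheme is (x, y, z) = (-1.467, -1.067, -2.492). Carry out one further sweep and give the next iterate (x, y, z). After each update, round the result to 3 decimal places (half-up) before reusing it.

One sweep:
  x = (-12 - (3)·-1.067 - (-2)·-2.492) / (6) = -2.297
  y = (-7 - (1)·-1.467 - (-1)·-2.492) / (5) = -1.605
  z = (-5 - (-1)·-1.467 - (-2)·-1.067) / (4) = -2.150

(-2.297, -1.605, -2.150)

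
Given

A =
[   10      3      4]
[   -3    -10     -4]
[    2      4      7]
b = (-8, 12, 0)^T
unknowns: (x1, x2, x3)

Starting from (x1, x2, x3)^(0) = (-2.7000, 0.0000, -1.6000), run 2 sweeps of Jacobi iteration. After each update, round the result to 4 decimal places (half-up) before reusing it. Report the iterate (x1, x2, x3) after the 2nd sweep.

Iteration 1:
  x1 = (-8 - (3)·0.0000 - (4)·-1.6000) / (10) = -0.1600
  x2 = (12 - (-3)·-2.7000 - (-4)·-1.6000) / (-10) = 0.2500
  x3 = (0 - (2)·-2.7000 - (4)·0.0000) / (7) = 0.7714
Iteration 2:
  x1 = (-8 - (3)·0.2500 - (4)·0.7714) / (10) = -1.1836
  x2 = (12 - (-3)·-0.1600 - (-4)·0.7714) / (-10) = -1.4606
  x3 = (0 - (2)·-0.1600 - (4)·0.2500) / (7) = -0.0971

(-1.1836, -1.4606, -0.0971)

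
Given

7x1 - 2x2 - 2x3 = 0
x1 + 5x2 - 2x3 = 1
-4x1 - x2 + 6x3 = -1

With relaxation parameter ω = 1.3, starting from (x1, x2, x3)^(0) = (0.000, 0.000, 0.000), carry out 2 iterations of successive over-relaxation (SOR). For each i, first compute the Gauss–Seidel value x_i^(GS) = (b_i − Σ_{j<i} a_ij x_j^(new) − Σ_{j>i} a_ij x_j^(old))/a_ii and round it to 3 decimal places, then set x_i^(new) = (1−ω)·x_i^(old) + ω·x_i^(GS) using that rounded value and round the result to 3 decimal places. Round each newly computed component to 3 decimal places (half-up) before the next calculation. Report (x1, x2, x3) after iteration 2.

(0.038, 0.088, -0.117)

Iteration 1:
  x1: GS value = (0 - (-2)·0.000 - (-2)·0.000) / (7) = 0.000;  x1 ← (1−ω)·0.000 + ω·0.000 = 0.000
  x2: GS value = (1 - (1)·0.000 - (-2)·0.000) / (5) = 0.200;  x2 ← (1−ω)·0.000 + ω·0.200 = 0.260
  x3: GS value = (-1 - (-4)·0.000 - (-1)·0.260) / (6) = -0.123;  x3 ← (1−ω)·0.000 + ω·-0.123 = -0.160
Iteration 2:
  x1: GS value = (0 - (-2)·0.260 - (-2)·-0.160) / (7) = 0.029;  x1 ← (1−ω)·0.000 + ω·0.029 = 0.038
  x2: GS value = (1 - (1)·0.038 - (-2)·-0.160) / (5) = 0.128;  x2 ← (1−ω)·0.260 + ω·0.128 = 0.088
  x3: GS value = (-1 - (-4)·0.038 - (-1)·0.088) / (6) = -0.127;  x3 ← (1−ω)·-0.160 + ω·-0.127 = -0.117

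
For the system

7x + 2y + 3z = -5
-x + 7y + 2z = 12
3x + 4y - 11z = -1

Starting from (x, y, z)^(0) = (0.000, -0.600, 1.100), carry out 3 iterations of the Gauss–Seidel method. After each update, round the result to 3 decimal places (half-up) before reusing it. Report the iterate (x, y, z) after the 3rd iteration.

(-1.262, 1.448, 0.273)

Iteration 1:
  x = (-5 - (2)·-0.600 - (3)·1.100) / (7) = -1.014
  y = (12 - (-1)·-1.014 - (2)·1.100) / (7) = 1.255
  z = (-1 - (3)·-1.014 - (4)·1.255) / (-11) = 0.271
Iteration 2:
  x = (-5 - (2)·1.255 - (3)·0.271) / (7) = -1.189
  y = (12 - (-1)·-1.189 - (2)·0.271) / (7) = 1.467
  z = (-1 - (3)·-1.189 - (4)·1.467) / (-11) = 0.300
Iteration 3:
  x = (-5 - (2)·1.467 - (3)·0.300) / (7) = -1.262
  y = (12 - (-1)·-1.262 - (2)·0.300) / (7) = 1.448
  z = (-1 - (3)·-1.262 - (4)·1.448) / (-11) = 0.273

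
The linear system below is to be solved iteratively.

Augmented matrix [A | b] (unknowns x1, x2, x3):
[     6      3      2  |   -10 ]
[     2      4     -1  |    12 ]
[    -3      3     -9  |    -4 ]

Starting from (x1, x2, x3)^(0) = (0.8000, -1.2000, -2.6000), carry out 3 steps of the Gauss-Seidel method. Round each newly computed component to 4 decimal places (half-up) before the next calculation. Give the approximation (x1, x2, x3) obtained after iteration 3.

(-5.2403, 6.4257, 4.3331)

Iteration 1:
  x1 = (-10 - (3)·-1.2000 - (2)·-2.6000) / (6) = -0.2000
  x2 = (12 - (2)·-0.2000 - (-1)·-2.6000) / (4) = 2.4500
  x3 = (-4 - (-3)·-0.2000 - (3)·2.4500) / (-9) = 1.3278
Iteration 2:
  x1 = (-10 - (3)·2.4500 - (2)·1.3278) / (6) = -3.3343
  x2 = (12 - (2)·-3.3343 - (-1)·1.3278) / (4) = 4.9991
  x3 = (-4 - (-3)·-3.3343 - (3)·4.9991) / (-9) = 3.2222
Iteration 3:
  x1 = (-10 - (3)·4.9991 - (2)·3.2222) / (6) = -5.2403
  x2 = (12 - (2)·-5.2403 - (-1)·3.2222) / (4) = 6.4257
  x3 = (-4 - (-3)·-5.2403 - (3)·6.4257) / (-9) = 4.3331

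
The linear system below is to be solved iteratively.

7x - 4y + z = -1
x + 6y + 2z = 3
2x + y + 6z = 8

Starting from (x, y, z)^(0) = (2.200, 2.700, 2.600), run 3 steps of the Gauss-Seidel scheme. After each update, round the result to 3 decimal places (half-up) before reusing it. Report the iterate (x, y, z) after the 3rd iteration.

(-0.219, 0.038, 1.400)

Iteration 1:
  x = (-1 - (-4)·2.700 - (1)·2.600) / (7) = 1.029
  y = (3 - (1)·1.029 - (2)·2.600) / (6) = -0.538
  z = (8 - (2)·1.029 - (1)·-0.538) / (6) = 1.080
Iteration 2:
  x = (-1 - (-4)·-0.538 - (1)·1.080) / (7) = -0.605
  y = (3 - (1)·-0.605 - (2)·1.080) / (6) = 0.241
  z = (8 - (2)·-0.605 - (1)·0.241) / (6) = 1.495
Iteration 3:
  x = (-1 - (-4)·0.241 - (1)·1.495) / (7) = -0.219
  y = (3 - (1)·-0.219 - (2)·1.495) / (6) = 0.038
  z = (8 - (2)·-0.219 - (1)·0.038) / (6) = 1.400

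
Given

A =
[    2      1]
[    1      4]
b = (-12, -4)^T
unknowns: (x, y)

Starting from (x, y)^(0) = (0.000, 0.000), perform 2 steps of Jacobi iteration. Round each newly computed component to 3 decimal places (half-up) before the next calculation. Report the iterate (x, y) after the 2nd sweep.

(-5.500, 0.500)

Iteration 1:
  x = (-12 - (1)·0.000) / (2) = -6.000
  y = (-4 - (1)·0.000) / (4) = -1.000
Iteration 2:
  x = (-12 - (1)·-1.000) / (2) = -5.500
  y = (-4 - (1)·-6.000) / (4) = 0.500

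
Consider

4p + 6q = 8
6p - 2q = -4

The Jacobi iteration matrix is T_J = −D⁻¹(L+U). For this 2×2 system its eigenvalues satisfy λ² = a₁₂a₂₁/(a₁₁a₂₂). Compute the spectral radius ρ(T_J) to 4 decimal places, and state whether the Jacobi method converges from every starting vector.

2.1213

a₁₂a₂₁/(a₁₁a₂₂) = (6)·(6) / ((4)·(-2)) = -4.500000
ρ = √|-4.500000| = √4.500000 = 2.1213
ρ > 1, so Jacobi diverges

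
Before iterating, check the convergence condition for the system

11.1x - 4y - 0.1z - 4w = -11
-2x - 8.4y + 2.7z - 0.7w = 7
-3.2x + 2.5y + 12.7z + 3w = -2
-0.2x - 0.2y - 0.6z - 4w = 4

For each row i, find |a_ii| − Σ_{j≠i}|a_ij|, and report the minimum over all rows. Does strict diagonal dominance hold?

row 1: |11.1| − (4+0.1+4) = 3
row 2: |-8.4| − (2+2.7+0.7) = 3
row 3: |12.7| − (3.2+2.5+3) = 4
row 4: |-4| − (0.2+0.2+0.6) = 3
minimum over rows = 3 → strictly diagonally dominant (convergence guaranteed)

3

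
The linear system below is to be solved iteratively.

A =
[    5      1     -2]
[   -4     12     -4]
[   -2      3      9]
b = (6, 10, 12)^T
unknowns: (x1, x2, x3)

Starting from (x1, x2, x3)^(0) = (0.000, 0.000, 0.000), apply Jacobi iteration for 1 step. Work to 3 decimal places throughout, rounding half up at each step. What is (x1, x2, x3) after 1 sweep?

(1.200, 0.833, 1.333)

Iteration 1:
  x1 = (6 - (1)·0.000 - (-2)·0.000) / (5) = 1.200
  x2 = (10 - (-4)·0.000 - (-4)·0.000) / (12) = 0.833
  x3 = (12 - (-2)·0.000 - (3)·0.000) / (9) = 1.333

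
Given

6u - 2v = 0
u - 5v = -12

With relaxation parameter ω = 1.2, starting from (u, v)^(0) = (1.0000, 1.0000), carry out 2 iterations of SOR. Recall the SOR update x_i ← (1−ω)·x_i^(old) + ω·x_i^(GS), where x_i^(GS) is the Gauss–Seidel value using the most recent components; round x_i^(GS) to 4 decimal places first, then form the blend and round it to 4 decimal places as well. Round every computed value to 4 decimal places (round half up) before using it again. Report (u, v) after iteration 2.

(1.0512, 2.5866)

Iteration 1:
  u: GS value = (0 - (-2)·1.0000) / (6) = 0.3333;  u ← (1−ω)·1.0000 + ω·0.3333 = 0.2000
  v: GS value = (-12 - (1)·0.2000) / (-5) = 2.4400;  v ← (1−ω)·1.0000 + ω·2.4400 = 2.7280
Iteration 2:
  u: GS value = (0 - (-2)·2.7280) / (6) = 0.9093;  u ← (1−ω)·0.2000 + ω·0.9093 = 1.0512
  v: GS value = (-12 - (1)·1.0512) / (-5) = 2.6102;  v ← (1−ω)·2.7280 + ω·2.6102 = 2.5866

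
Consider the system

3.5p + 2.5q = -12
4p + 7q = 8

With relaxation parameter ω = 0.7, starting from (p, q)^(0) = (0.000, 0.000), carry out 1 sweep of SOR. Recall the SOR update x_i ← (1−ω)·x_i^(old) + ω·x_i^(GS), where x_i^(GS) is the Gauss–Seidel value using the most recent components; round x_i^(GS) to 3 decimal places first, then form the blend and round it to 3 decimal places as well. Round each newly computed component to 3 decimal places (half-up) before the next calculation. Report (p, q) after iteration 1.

Iteration 1:
  p: GS value = (-12 - (2.5)·0.000) / (3.5) = -3.429;  p ← (1−ω)·0.000 + ω·-3.429 = -2.400
  q: GS value = (8 - (4)·-2.400) / (7) = 2.514;  q ← (1−ω)·0.000 + ω·2.514 = 1.760

(-2.400, 1.760)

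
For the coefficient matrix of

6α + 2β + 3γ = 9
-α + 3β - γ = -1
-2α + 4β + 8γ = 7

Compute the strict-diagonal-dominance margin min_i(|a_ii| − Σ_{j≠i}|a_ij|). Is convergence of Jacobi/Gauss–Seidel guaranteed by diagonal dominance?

row 1: |6| − (2+3) = 1
row 2: |3| − (1+1) = 1
row 3: |8| − (2+4) = 2
minimum over rows = 1 → strictly diagonally dominant (convergence guaranteed)

1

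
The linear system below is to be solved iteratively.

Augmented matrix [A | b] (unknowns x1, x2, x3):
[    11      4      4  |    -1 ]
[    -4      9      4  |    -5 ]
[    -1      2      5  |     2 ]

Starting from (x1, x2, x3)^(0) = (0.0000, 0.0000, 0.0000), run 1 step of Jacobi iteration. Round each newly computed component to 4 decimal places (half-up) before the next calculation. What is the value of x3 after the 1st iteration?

0.4000

Iteration 1:
  x1 = (-1 - (4)·0.0000 - (4)·0.0000) / (11) = -0.0909
  x2 = (-5 - (-4)·0.0000 - (4)·0.0000) / (9) = -0.5556
  x3 = (2 - (-1)·0.0000 - (2)·0.0000) / (5) = 0.4000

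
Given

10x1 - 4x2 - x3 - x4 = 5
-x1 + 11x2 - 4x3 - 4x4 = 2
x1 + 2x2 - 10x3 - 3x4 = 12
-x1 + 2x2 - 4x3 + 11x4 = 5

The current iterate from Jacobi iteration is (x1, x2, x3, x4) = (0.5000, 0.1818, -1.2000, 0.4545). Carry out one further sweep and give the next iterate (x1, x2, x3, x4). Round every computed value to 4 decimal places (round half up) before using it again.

One sweep:
  x1 = (5 - (-4)·0.1818 - (-1)·-1.2000 - (-1)·0.4545) / (10) = 0.4982
  x2 = (2 - (-1)·0.5000 - (-4)·-1.2000 - (-4)·0.4545) / (11) = -0.0438
  x3 = (12 - (1)·0.5000 - (2)·0.1818 - (-3)·0.4545) / (-10) = -1.2500
  x4 = (5 - (-1)·0.5000 - (2)·0.1818 - (-4)·-1.2000) / (11) = 0.0306

(0.4982, -0.0438, -1.2500, 0.0306)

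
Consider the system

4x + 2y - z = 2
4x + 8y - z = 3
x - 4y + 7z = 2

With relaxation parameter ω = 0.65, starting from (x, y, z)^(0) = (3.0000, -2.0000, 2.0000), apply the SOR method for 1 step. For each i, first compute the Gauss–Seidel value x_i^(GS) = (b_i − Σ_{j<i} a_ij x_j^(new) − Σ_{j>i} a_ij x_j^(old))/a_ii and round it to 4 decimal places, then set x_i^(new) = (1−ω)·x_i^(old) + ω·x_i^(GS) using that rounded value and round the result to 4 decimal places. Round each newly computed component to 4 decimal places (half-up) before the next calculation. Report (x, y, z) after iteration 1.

(2.3500, -1.0575, 0.2747)

Iteration 1:
  x: GS value = (2 - (2)·-2.0000 - (-1)·2.0000) / (4) = 2.0000;  x ← (1−ω)·3.0000 + ω·2.0000 = 2.3500
  y: GS value = (3 - (4)·2.3500 - (-1)·2.0000) / (8) = -0.5500;  y ← (1−ω)·-2.0000 + ω·-0.5500 = -1.0575
  z: GS value = (2 - (1)·2.3500 - (-4)·-1.0575) / (7) = -0.6543;  z ← (1−ω)·2.0000 + ω·-0.6543 = 0.2747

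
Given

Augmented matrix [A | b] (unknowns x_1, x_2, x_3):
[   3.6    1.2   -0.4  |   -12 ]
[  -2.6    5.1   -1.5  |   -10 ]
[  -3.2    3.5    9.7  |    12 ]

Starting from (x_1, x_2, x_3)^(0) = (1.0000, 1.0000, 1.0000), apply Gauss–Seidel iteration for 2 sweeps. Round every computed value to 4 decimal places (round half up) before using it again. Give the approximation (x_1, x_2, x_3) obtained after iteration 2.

Iteration 1:
  x_1 = (-12 - (1.2)·1.0000 - (-0.4)·1.0000) / (3.6) = -3.5556
  x_2 = (-10 - (-2.6)·-3.5556 - (-1.5)·1.0000) / (5.1) = -3.4793
  x_3 = (12 - (-3.2)·-3.5556 - (3.5)·-3.4793) / (9.7) = 1.3195
Iteration 2:
  x_1 = (-12 - (1.2)·-3.4793 - (-0.4)·1.3195) / (3.6) = -2.0270
  x_2 = (-10 - (-2.6)·-2.0270 - (-1.5)·1.3195) / (5.1) = -2.6061
  x_3 = (12 - (-3.2)·-2.0270 - (3.5)·-2.6061) / (9.7) = 1.5088

(-2.0270, -2.6061, 1.5088)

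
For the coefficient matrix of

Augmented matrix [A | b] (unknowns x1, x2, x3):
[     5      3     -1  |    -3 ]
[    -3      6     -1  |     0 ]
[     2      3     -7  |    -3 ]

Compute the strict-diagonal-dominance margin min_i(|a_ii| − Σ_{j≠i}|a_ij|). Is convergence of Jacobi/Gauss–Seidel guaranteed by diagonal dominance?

row 1: |5| − (3+1) = 1
row 2: |6| − (3+1) = 2
row 3: |-7| − (2+3) = 2
minimum over rows = 1 → strictly diagonally dominant (convergence guaranteed)

1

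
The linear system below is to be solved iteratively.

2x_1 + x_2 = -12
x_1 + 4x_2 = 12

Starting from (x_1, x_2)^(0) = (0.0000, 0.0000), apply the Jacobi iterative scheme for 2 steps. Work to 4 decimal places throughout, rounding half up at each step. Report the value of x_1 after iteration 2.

-7.5000

Iteration 1:
  x_1 = (-12 - (1)·0.0000) / (2) = -6.0000
  x_2 = (12 - (1)·0.0000) / (4) = 3.0000
Iteration 2:
  x_1 = (-12 - (1)·3.0000) / (2) = -7.5000
  x_2 = (12 - (1)·-6.0000) / (4) = 4.5000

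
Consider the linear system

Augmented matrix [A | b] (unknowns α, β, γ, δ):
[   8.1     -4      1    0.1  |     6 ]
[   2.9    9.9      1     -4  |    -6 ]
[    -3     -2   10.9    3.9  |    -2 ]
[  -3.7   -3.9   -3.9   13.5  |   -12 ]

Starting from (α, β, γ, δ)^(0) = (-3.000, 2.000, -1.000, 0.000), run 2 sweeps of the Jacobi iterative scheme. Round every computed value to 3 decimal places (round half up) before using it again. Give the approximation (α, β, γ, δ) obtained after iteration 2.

Iteration 1:
  α = (6 - (-4)·2.000 - (1)·-1.000 - (0.1)·0.000) / (8.1) = 1.852
  β = (-6 - (2.9)·-3.000 - (1)·-1.000 - (-4)·0.000) / (9.9) = 0.374
  γ = (-2 - (-3)·-3.000 - (-2)·2.000 - (3.9)·0.000) / (10.9) = -0.642
  δ = (-12 - (-3.7)·-3.000 - (-3.9)·2.000 - (-3.9)·-1.000) / (13.5) = -1.422
Iteration 2:
  α = (6 - (-4)·0.374 - (1)·-0.642 - (0.1)·-1.422) / (8.1) = 1.022
  β = (-6 - (2.9)·1.852 - (1)·-0.642 - (-4)·-1.422) / (9.9) = -1.658
  γ = (-2 - (-3)·1.852 - (-2)·0.374 - (3.9)·-1.422) / (10.9) = 0.904
  δ = (-12 - (-3.7)·1.852 - (-3.9)·0.374 - (-3.9)·-0.642) / (13.5) = -0.459

(1.022, -1.658, 0.904, -0.459)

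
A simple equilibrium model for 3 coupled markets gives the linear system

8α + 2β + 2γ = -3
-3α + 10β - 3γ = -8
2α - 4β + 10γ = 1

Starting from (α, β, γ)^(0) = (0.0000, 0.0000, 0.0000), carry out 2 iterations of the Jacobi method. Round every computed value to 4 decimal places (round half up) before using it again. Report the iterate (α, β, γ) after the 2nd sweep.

Iteration 1:
  α = (-3 - (2)·0.0000 - (2)·0.0000) / (8) = -0.3750
  β = (-8 - (-3)·0.0000 - (-3)·0.0000) / (10) = -0.8000
  γ = (1 - (2)·0.0000 - (-4)·0.0000) / (10) = 0.1000
Iteration 2:
  α = (-3 - (2)·-0.8000 - (2)·0.1000) / (8) = -0.2000
  β = (-8 - (-3)·-0.3750 - (-3)·0.1000) / (10) = -0.8825
  γ = (1 - (2)·-0.3750 - (-4)·-0.8000) / (10) = -0.1450

(-0.2000, -0.8825, -0.1450)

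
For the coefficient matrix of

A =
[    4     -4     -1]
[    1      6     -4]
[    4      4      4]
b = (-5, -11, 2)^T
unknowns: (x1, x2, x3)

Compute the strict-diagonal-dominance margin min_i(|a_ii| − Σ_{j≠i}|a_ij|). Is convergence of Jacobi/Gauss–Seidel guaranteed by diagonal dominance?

row 1: |4| − (4+1) = -1
row 2: |6| − (1+4) = 1
row 3: |4| − (4+4) = -4
minimum over rows = -4 → not strictly diagonally dominant

-4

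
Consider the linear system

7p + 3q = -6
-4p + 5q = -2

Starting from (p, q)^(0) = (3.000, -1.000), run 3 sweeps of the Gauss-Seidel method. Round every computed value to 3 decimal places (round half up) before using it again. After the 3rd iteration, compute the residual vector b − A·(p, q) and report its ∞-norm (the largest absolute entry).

Iteration 1:
  p = (-6 - (3)·-1.000) / (7) = -0.429
  q = (-2 - (-4)·-0.429) / (5) = -0.743
Iteration 2:
  p = (-6 - (3)·-0.743) / (7) = -0.539
  q = (-2 - (-4)·-0.539) / (5) = -0.831
Iteration 3:
  p = (-6 - (3)·-0.831) / (7) = -0.501
  q = (-2 - (-4)·-0.501) / (5) = -0.801
Residual b − A·x = (-0.090, 0.001); ∞-norm = 0.090

0.090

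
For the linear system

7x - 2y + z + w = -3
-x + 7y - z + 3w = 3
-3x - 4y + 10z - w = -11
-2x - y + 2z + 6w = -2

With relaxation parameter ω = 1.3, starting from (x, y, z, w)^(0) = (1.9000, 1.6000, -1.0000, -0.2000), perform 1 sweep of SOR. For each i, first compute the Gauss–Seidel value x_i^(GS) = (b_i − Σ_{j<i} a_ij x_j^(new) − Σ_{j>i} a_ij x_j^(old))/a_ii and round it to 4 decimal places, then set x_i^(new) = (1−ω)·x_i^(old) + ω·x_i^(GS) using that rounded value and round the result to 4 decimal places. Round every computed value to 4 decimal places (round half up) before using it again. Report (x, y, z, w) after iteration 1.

(-0.3100, -0.0548, -1.3054, 0.0461)

Iteration 1:
  x: GS value = (-3 - (-2)·1.6000 - (1)·-1.0000 - (1)·-0.2000) / (7) = 0.2000;  x ← (1−ω)·1.9000 + ω·0.2000 = -0.3100
  y: GS value = (3 - (-1)·-0.3100 - (-1)·-1.0000 - (3)·-0.2000) / (7) = 0.3271;  y ← (1−ω)·1.6000 + ω·0.3271 = -0.0548
  z: GS value = (-11 - (-3)·-0.3100 - (-4)·-0.0548 - (-1)·-0.2000) / (10) = -1.2349;  z ← (1−ω)·-1.0000 + ω·-1.2349 = -1.3054
  w: GS value = (-2 - (-2)·-0.3100 - (-1)·-0.0548 - (2)·-1.3054) / (6) = -0.0107;  w ← (1−ω)·-0.2000 + ω·-0.0107 = 0.0461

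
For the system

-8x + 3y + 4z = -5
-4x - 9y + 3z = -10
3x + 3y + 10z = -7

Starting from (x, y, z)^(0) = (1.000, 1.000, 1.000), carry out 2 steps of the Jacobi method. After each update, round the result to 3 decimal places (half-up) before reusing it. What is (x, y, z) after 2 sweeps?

Iteration 1:
  x = (-5 - (3)·1.000 - (4)·1.000) / (-8) = 1.500
  y = (-10 - (-4)·1.000 - (3)·1.000) / (-9) = 1.000
  z = (-7 - (3)·1.000 - (3)·1.000) / (10) = -1.300
Iteration 2:
  x = (-5 - (3)·1.000 - (4)·-1.300) / (-8) = 0.350
  y = (-10 - (-4)·1.500 - (3)·-1.300) / (-9) = 0.011
  z = (-7 - (3)·1.500 - (3)·1.000) / (10) = -1.450

(0.350, 0.011, -1.450)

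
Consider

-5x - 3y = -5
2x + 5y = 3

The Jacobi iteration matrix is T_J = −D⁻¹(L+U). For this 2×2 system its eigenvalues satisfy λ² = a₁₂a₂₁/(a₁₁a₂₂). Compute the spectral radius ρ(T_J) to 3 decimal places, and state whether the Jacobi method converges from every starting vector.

a₁₂a₂₁/(a₁₁a₂₂) = (-3)·(2) / ((-5)·(5)) = 0.240000
ρ = √|0.240000| = √0.240000 = 0.490
ρ < 1, so Jacobi converges

0.490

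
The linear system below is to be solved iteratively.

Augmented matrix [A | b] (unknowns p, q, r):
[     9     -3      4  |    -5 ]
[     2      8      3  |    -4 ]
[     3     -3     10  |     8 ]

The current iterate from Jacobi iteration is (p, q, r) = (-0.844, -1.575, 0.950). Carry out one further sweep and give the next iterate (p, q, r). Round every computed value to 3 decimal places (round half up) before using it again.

One sweep:
  p = (-5 - (-3)·-1.575 - (4)·0.950) / (9) = -1.503
  q = (-4 - (2)·-0.844 - (3)·0.950) / (8) = -0.645
  r = (8 - (3)·-0.844 - (-3)·-1.575) / (10) = 0.581

(-1.503, -0.645, 0.581)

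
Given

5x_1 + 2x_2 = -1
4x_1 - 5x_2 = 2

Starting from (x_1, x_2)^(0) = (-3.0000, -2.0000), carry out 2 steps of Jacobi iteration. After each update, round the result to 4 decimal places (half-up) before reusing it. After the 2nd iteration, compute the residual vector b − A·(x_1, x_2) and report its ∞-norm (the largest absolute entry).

5.7600

Iteration 1:
  x_1 = (-1 - (2)·-2.0000) / (5) = 0.6000
  x_2 = (2 - (4)·-3.0000) / (-5) = -2.8000
Iteration 2:
  x_1 = (-1 - (2)·-2.8000) / (5) = 0.9200
  x_2 = (2 - (4)·0.6000) / (-5) = 0.0800
Residual b − A·x = (-5.7600, -1.2800); ∞-norm = 5.7600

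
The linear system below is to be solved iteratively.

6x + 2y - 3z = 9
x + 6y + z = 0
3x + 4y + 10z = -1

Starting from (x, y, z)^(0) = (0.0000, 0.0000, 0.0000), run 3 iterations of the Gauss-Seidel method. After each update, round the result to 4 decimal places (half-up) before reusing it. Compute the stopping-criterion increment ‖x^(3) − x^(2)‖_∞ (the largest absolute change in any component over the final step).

0.0313

Iteration 1:
  x = (9 - (2)·0.0000 - (-3)·0.0000) / (6) = 1.5000
  y = (0 - (1)·1.5000 - (1)·0.0000) / (6) = -0.2500
  z = (-1 - (3)·1.5000 - (4)·-0.2500) / (10) = -0.4500
Iteration 2:
  x = (9 - (2)·-0.2500 - (-3)·-0.4500) / (6) = 1.3583
  y = (0 - (1)·1.3583 - (1)·-0.4500) / (6) = -0.1514
  z = (-1 - (3)·1.3583 - (4)·-0.1514) / (10) = -0.4469
Iteration 3:
  x = (9 - (2)·-0.1514 - (-3)·-0.4469) / (6) = 1.3270
  y = (0 - (1)·1.3270 - (1)·-0.4469) / (6) = -0.1467
  z = (-1 - (3)·1.3270 - (4)·-0.1467) / (10) = -0.4394
Change: (-0.0313, 0.0047, 0.0075) → max |·| = 0.0313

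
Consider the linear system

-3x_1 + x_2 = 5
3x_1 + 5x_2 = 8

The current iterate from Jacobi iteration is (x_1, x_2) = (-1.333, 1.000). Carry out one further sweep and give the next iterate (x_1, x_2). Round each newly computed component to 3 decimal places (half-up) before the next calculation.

One sweep:
  x_1 = (5 - (1)·1.000) / (-3) = -1.333
  x_2 = (8 - (3)·-1.333) / (5) = 2.400

(-1.333, 2.400)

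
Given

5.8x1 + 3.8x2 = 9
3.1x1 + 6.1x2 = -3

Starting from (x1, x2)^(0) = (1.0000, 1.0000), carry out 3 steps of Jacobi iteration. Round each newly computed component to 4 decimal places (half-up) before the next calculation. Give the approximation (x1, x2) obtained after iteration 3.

Iteration 1:
  x1 = (9 - (3.8)·1.0000) / (5.8) = 0.8966
  x2 = (-3 - (3.1)·1.0000) / (6.1) = -1.0000
Iteration 2:
  x1 = (9 - (3.8)·-1.0000) / (5.8) = 2.2069
  x2 = (-3 - (3.1)·0.8966) / (6.1) = -0.9475
Iteration 3:
  x1 = (9 - (3.8)·-0.9475) / (5.8) = 2.1725
  x2 = (-3 - (3.1)·2.2069) / (6.1) = -1.6133

(2.1725, -1.6133)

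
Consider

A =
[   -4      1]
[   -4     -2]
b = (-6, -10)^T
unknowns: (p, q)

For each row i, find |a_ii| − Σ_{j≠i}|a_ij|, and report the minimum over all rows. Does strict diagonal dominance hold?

-2

row 1: |-4| − (1) = 3
row 2: |-2| − (4) = -2
minimum over rows = -2 → not strictly diagonally dominant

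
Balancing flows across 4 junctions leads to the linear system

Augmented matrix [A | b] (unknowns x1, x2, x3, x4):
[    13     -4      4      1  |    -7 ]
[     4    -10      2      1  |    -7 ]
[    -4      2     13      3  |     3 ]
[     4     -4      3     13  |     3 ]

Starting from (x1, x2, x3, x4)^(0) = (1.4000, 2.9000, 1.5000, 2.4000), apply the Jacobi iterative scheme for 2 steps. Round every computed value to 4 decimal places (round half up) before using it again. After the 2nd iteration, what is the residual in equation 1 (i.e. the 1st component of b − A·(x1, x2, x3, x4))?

-6.0964

Iteration 1:
  x1 = (-7 - (-4)·2.9000 - (4)·1.5000 - (1)·2.4000) / (13) = -0.2923
  x2 = (-7 - (4)·1.4000 - (2)·1.5000 - (1)·2.4000) / (-10) = 1.8000
  x3 = (3 - (-4)·1.4000 - (2)·2.9000 - (3)·2.4000) / (13) = -0.3385
  x4 = (3 - (4)·1.4000 - (-4)·2.9000 - (3)·1.5000) / (13) = 0.3462
Iteration 2:
  x1 = (-7 - (-4)·1.8000 - (4)·-0.3385 - (1)·0.3462) / (13) = 0.0929
  x2 = (-7 - (4)·-0.2923 - (2)·-0.3385 - (1)·0.3462) / (-10) = 0.5500
  x3 = (3 - (-4)·-0.2923 - (2)·1.8000 - (3)·0.3462) / (13) = -0.2160
  x4 = (3 - (4)·-0.2923 - (-4)·1.8000 - (3)·-0.3385) / (13) = 0.9527
Residual b − A·x = (-6.0964, -2.3923, 2.2215, -6.9087)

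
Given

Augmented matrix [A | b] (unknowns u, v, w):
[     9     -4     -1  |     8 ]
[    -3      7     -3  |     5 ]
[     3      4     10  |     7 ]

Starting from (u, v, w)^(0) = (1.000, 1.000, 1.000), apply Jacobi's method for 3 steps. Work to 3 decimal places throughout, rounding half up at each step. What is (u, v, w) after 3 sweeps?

Iteration 1:
  u = (8 - (-4)·1.000 - (-1)·1.000) / (9) = 1.444
  v = (5 - (-3)·1.000 - (-3)·1.000) / (7) = 1.571
  w = (7 - (3)·1.000 - (4)·1.000) / (10) = 0.000
Iteration 2:
  u = (8 - (-4)·1.571 - (-1)·0.000) / (9) = 1.587
  v = (5 - (-3)·1.444 - (-3)·0.000) / (7) = 1.333
  w = (7 - (3)·1.444 - (4)·1.571) / (10) = -0.362
Iteration 3:
  u = (8 - (-4)·1.333 - (-1)·-0.362) / (9) = 1.441
  v = (5 - (-3)·1.587 - (-3)·-0.362) / (7) = 1.239
  w = (7 - (3)·1.587 - (4)·1.333) / (10) = -0.309

(1.441, 1.239, -0.309)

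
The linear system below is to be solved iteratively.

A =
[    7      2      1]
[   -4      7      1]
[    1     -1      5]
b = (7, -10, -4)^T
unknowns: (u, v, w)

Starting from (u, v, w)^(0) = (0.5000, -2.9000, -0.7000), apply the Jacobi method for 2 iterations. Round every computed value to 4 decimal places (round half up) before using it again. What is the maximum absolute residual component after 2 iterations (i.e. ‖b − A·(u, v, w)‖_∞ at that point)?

1.9413

Iteration 1:
  u = (7 - (2)·-2.9000 - (1)·-0.7000) / (7) = 1.9286
  v = (-10 - (-4)·0.5000 - (1)·-0.7000) / (7) = -1.0429
  w = (-4 - (1)·0.5000 - (-1)·-2.9000) / (5) = -1.4800
Iteration 2:
  u = (7 - (2)·-1.0429 - (1)·-1.4800) / (7) = 1.5094
  v = (-10 - (-4)·1.9286 - (1)·-1.4800) / (7) = -0.1151
  w = (-4 - (1)·1.9286 - (-1)·-1.0429) / (5) = -1.3943
Residual b − A·x = (-1.9413, -1.7624, 1.3470); ∞-norm = 1.9413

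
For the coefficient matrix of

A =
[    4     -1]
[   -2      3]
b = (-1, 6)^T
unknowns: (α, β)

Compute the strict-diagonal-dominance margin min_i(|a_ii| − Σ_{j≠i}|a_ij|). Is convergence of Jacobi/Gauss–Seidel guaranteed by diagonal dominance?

row 1: |4| − (1) = 3
row 2: |3| − (2) = 1
minimum over rows = 1 → strictly diagonally dominant (convergence guaranteed)

1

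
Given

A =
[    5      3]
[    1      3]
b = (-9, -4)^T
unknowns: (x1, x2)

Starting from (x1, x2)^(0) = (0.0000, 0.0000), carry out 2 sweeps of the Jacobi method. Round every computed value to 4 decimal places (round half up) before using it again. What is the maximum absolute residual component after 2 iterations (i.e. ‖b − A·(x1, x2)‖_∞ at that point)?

Iteration 1:
  x1 = (-9 - (3)·0.0000) / (5) = -1.8000
  x2 = (-4 - (1)·0.0000) / (3) = -1.3333
Iteration 2:
  x1 = (-9 - (3)·-1.3333) / (5) = -1.0000
  x2 = (-4 - (1)·-1.8000) / (3) = -0.7333
Residual b − A·x = (-1.8001, -0.8001); ∞-norm = 1.8001

1.8001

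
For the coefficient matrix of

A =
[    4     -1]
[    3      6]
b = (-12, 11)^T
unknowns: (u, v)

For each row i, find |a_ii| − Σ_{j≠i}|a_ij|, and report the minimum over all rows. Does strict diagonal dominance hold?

row 1: |4| − (1) = 3
row 2: |6| − (3) = 3
minimum over rows = 3 → strictly diagonally dominant (convergence guaranteed)

3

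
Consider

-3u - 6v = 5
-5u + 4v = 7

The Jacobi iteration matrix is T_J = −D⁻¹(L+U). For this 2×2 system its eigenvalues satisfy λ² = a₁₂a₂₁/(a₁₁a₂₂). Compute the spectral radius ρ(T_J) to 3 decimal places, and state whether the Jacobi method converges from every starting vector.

1.581

a₁₂a₂₁/(a₁₁a₂₂) = (-6)·(-5) / ((-3)·(4)) = -2.500000
ρ = √|-2.500000| = √2.500000 = 1.581
ρ > 1, so Jacobi diverges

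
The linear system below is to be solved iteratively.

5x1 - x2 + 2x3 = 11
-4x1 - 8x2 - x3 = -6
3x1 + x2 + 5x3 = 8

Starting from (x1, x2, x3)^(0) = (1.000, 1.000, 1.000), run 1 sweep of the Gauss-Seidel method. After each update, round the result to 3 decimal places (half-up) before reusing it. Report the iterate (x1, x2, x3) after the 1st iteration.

(2.000, -0.375, 0.475)

Iteration 1:
  x1 = (11 - (-1)·1.000 - (2)·1.000) / (5) = 2.000
  x2 = (-6 - (-4)·2.000 - (-1)·1.000) / (-8) = -0.375
  x3 = (8 - (3)·2.000 - (1)·-0.375) / (5) = 0.475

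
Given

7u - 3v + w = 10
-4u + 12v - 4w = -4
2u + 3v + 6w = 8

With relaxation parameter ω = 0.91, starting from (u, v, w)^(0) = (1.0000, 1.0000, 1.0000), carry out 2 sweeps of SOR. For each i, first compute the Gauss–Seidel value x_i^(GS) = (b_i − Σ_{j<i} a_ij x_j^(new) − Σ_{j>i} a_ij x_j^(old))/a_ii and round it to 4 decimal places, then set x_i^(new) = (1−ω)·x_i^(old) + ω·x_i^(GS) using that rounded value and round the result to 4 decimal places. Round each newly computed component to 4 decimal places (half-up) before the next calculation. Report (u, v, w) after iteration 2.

(1.6093, 0.4000, 0.5913)

Iteration 1:
  u: GS value = (10 - (-3)·1.0000 - (1)·1.0000) / (7) = 1.7143;  u ← (1−ω)·1.0000 + ω·1.7143 = 1.6500
  v: GS value = (-4 - (-4)·1.6500 - (-4)·1.0000) / (12) = 0.5500;  v ← (1−ω)·1.0000 + ω·0.5500 = 0.5905
  w: GS value = (8 - (2)·1.6500 - (3)·0.5905) / (6) = 0.4881;  w ← (1−ω)·1.0000 + ω·0.4881 = 0.5342
Iteration 2:
  u: GS value = (10 - (-3)·0.5905 - (1)·0.5342) / (7) = 1.6053;  u ← (1−ω)·1.6500 + ω·1.6053 = 1.6093
  v: GS value = (-4 - (-4)·1.6093 - (-4)·0.5342) / (12) = 0.3812;  v ← (1−ω)·0.5905 + ω·0.3812 = 0.4000
  w: GS value = (8 - (2)·1.6093 - (3)·0.4000) / (6) = 0.5969;  w ← (1−ω)·0.5342 + ω·0.5969 = 0.5913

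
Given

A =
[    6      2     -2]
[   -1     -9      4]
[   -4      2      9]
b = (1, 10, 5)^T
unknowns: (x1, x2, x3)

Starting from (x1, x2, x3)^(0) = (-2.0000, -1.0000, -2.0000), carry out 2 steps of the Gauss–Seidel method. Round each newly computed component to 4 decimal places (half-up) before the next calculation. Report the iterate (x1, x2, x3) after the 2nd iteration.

(1.1344, -0.8275, 1.2436)

Iteration 1:
  x1 = (1 - (2)·-1.0000 - (-2)·-2.0000) / (6) = -0.1667
  x2 = (10 - (-1)·-0.1667 - (4)·-2.0000) / (-9) = -1.9815
  x3 = (5 - (-4)·-0.1667 - (2)·-1.9815) / (9) = 0.9218
Iteration 2:
  x1 = (1 - (2)·-1.9815 - (-2)·0.9218) / (6) = 1.1344
  x2 = (10 - (-1)·1.1344 - (4)·0.9218) / (-9) = -0.8275
  x3 = (5 - (-4)·1.1344 - (2)·-0.8275) / (9) = 1.2436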